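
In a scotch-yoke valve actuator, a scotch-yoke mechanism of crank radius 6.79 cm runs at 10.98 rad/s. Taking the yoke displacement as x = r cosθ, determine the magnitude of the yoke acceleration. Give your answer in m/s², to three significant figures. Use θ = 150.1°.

7.10

ω = 10.98 rad/s
x = r cosθ ⇒ ẍ = −rω² cosθ (ω constant).
|a| = rω²|cosθ| = 0.0679·(10.98)²·|cos 150.1°| = 7.0965 m/s².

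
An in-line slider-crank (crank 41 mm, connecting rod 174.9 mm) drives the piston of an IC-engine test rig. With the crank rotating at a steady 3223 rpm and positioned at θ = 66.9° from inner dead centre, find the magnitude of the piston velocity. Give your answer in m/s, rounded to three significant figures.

13.9

ω = 2π·3223/60 = 337.5 rad/s
For an in-line slider-crank, x = r cosθ + √(L² − r² sin²θ), so v = −rω sinθ·[1 + r cosθ/√(L² − r² sin²θ)].
With r = 0.041 m, L = 0.1749 m, θ = 66.9°: √(L² − r² sin²θ) = 0.17079 m.
v = −0.041·337.5·0.91982·[1 + 0.041·0.39234/0.17079] = -13.927 m/s.
|v| = 13.927 m/s.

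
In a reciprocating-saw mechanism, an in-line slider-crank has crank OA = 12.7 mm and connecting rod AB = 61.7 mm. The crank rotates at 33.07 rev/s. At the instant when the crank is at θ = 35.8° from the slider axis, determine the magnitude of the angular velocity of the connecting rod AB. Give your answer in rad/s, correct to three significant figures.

34.9

ω = 207.8 rad/s (converted from 33.07 rev/s).
The rod makes angle φ with the slider axis where L sinφ = r sinθ; differentiating, L cosφ·φ̇ = r ω cosθ.
L cosφ = √(L² − r² sin²θ) = 0.061251 m.
|ω_rod| = r ω |cosθ| / √(L² − r² sin²θ) = 0.0127·207.8·0.81106/0.061251 = 34.943 rad/s.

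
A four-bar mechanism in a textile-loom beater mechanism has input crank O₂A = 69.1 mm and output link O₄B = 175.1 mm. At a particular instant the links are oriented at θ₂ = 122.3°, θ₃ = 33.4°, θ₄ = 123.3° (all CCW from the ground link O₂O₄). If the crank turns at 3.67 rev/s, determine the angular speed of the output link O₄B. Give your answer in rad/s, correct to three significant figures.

9.10

ω₂ = 23.06 rad/s (from 3.67 rev/s).
Differentiating the loop-closure r₂e^{iθ₂}+r₃e^{iθ₃}=r₁+r₄e^{iθ₄} gives r₂ω₂e^{iθ₂}+r₃ω₃e^{iθ₃}=r₄ω₄e^{iθ₄}.
Eliminating the other unknown: ω₄ = r₂ω₂ sin(θ₂−θ₃) / [r₄ sin(θ₄−θ₃)].
Numerator sine = +0.99982; denominator sine = +1.00000.
Result = 0.0691·23.06·(+0.99982) / (0.1751·(+1.00000)) = +9.0983 rad/s; magnitude 9.0983 rad/s.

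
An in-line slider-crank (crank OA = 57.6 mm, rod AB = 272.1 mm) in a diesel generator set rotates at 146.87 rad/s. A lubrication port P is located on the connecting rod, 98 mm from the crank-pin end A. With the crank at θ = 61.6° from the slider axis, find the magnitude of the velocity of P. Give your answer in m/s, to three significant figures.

8.13

ω = 146.9 rad/s.  Crank-pin speed |V_A| = rω = 8.4597 m/s, perpendicular to OA.
Rod angle: sinφ = −(r/L) sinθ ⇒ φ = -10.732°; ω_rod = −rω cosθ/√(L²−r²sin²θ) = -15.051 rad/s.
V_P = V_A + ω_rod × AP, with AP = 0.098 m along the rod.
Components: V_Px = −rω sinθ − a·ω_rod·sinφ = -7.7162 m/s;  V_Py = rω cosθ + a·ω_rod·cosφ = +2.5745 m/s.
|V_P| = √(V_Px² + V_Py²) = 8.1344 m/s.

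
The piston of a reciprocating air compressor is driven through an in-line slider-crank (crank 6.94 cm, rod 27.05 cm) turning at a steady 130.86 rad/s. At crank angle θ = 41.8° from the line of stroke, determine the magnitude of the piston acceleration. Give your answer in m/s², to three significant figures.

926

ω = 130.9 rad/s
x(θ) = r cosθ + √(L² − r² sin²θ); with ω constant, a = ω²·d²x/dθ².
d²x/dθ² = −r cosθ − r²(cos2θ)/√u − r⁴ sin²2θ/(4u^{3/2}),  u = L² − r² sin²θ = 0.0710305 m².
Substituting r = 0.0694 m, L = 0.2705 m, θ = 41.8°: d²x/dθ² = -0.054053 m.
a = ω²·d²x/dθ² = (130.9)²·(-0.054053) = -925.62 m/s²;  |a| = 925.62 m/s².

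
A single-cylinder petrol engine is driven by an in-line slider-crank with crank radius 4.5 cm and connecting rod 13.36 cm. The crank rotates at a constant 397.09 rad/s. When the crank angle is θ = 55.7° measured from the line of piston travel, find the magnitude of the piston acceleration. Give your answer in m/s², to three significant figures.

ω = 397.1 rad/s
x(θ) = r cosθ + √(L² − r² sin²θ); with ω constant, a = ω²·d²x/dθ².
d²x/dθ² = −r cosθ − r²(cos2θ)/√u − r⁴ sin²2θ/(4u^{3/2}),  u = L² − r² sin²θ = 0.016467 m².
Substituting r = 0.045 m, L = 0.1336 m, θ = 55.7°: d²x/dθ² = -0.020021 m.
a = ω²·d²x/dθ² = (397.1)²·(-0.020021) = -3157 m/s²;  |a| = 3157 m/s².

3160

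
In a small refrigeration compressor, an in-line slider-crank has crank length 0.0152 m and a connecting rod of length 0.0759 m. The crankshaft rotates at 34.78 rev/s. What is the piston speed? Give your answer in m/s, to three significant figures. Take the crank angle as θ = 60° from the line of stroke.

3.17

ω = 2π·34.8 = 218.5 rad/s
For an in-line slider-crank, x = r cosθ + √(L² − r² sin²θ), so v = −rω sinθ·[1 + r cosθ/√(L² − r² sin²θ)].
With r = 0.0152 m, L = 0.0759 m, θ = 60°: √(L² − r² sin²θ) = 0.07475 m.
v = −0.0152·218.5·0.86603·[1 + 0.0152·0.50000/0.07475] = -3.1691 m/s.
|v| = 3.1691 m/s.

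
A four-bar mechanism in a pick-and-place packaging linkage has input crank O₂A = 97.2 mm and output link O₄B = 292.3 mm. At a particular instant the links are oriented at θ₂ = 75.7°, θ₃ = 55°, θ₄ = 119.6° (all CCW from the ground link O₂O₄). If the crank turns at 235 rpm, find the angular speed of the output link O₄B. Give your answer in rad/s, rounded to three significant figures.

3.20

ω₂ = 24.61 rad/s (from 235 rpm).
Differentiating the loop-closure r₂e^{iθ₂}+r₃e^{iθ₃}=r₁+r₄e^{iθ₄} gives r₂ω₂e^{iθ₂}+r₃ω₃e^{iθ₃}=r₄ω₄e^{iθ₄}.
Eliminating the other unknown: ω₄ = r₂ω₂ sin(θ₂−θ₃) / [r₄ sin(θ₄−θ₃)].
Numerator sine = +0.35347; denominator sine = +0.90334.
Result = 0.0972·24.61·(+0.35347) / (0.2923·(+0.90334)) = +3.2022 rad/s; magnitude 3.2022 rad/s.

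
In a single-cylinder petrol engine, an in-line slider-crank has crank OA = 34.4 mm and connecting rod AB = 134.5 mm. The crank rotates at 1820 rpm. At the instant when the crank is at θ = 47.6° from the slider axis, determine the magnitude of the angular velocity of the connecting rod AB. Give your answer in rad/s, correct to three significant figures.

ω = 190.6 rad/s (converted from 1820 rpm).
The rod makes angle φ with the slider axis where L sinφ = r sinθ; differentiating, L cosφ·φ̇ = r ω cosθ.
L cosφ = √(L² − r² sin²θ) = 0.13208 m.
|ω_rod| = r ω |cosθ| / √(L² − r² sin²θ) = 0.0344·190.6·0.67430/0.13208 = 33.472 rad/s.

33.5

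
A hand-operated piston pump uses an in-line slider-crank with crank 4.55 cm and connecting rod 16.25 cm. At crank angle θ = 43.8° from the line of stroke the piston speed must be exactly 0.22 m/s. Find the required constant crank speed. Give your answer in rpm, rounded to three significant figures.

55.3

For an in-line slider-crank, |v_piston| = rω|sinθ|·[1 + r cosθ/√(L² − r² sin²θ)].
With r = 0.0455 m, L = 0.1625 m, θ = 43.8°: the bracketed kinematic factor |dx/dθ| = 0.03798 m.
ω = v/|dx/dθ| = 0.22/0.03798 = 5.7925 rad/s.
N = 60ω/(2π) = 55.315 rpm.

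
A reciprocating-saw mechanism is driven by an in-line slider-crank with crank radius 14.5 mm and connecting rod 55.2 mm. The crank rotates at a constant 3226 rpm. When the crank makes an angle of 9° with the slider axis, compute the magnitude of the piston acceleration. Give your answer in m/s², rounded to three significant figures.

2050

ω = 2π·3226/60 = 337.8 rad/s
x(θ) = r cosθ + √(L² − r² sin²θ); with ω constant, a = ω²·d²x/dθ².
d²x/dθ² = −r cosθ − r²(cos2θ)/√u − r⁴ sin²2θ/(4u^{3/2}),  u = L² − r² sin²θ = 0.00304189 m².
Substituting r = 0.0145 m, L = 0.0552 m, θ = 9°: d²x/dθ² = -0.017953 m.
a = ω²·d²x/dθ² = (337.8)²·(-0.017953) = -2048.9 m/s²;  |a| = 2048.9 m/s².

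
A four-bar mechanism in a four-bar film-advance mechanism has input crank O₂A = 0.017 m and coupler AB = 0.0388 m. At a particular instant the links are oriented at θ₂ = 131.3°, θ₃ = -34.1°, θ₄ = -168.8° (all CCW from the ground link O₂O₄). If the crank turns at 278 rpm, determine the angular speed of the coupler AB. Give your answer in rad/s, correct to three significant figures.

ω₂ = 29.11 rad/s (from 278 rpm).
Differentiating the loop-closure r₂e^{iθ₂}+r₃e^{iθ₃}=r₁+r₄e^{iθ₄} gives r₂ω₂e^{iθ₂}+r₃ω₃e^{iθ₃}=r₄ω₄e^{iθ₄}.
Eliminating the other unknown: ω₃ = r₂ω₂ sin(θ₄−θ₂) / [r₃ sin(θ₃−θ₄)].
Numerator sine = +0.86515; denominator sine = +0.71080.
Result = 0.017·29.11·(+0.86515) / (0.0388·(+0.71080)) = +15.525 rad/s; magnitude 15.525 rad/s.

15.5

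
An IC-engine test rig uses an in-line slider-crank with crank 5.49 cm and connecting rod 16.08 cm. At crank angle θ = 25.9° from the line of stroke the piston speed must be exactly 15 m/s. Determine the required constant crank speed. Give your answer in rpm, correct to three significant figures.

For an in-line slider-crank, |v_piston| = rω|sinθ|·[1 + r cosθ/√(L² − r² sin²θ)].
With r = 0.0549 m, L = 0.1608 m, θ = 25.9°: the bracketed kinematic factor |dx/dθ| = 0.031429 m.
ω = v/|dx/dθ| = 15/0.031429 = 477.27 rad/s.
N = 60ω/(2π) = 4557.6 rpm.

4560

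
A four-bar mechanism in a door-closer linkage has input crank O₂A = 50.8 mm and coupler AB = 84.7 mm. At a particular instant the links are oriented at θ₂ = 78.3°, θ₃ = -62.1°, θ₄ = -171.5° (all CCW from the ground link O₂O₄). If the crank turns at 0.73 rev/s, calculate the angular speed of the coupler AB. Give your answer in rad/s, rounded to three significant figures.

2.74

ω₂ = 4.587 rad/s (from 0.73 rev/s).
Differentiating the loop-closure r₂e^{iθ₂}+r₃e^{iθ₃}=r₁+r₄e^{iθ₄} gives r₂ω₂e^{iθ₂}+r₃ω₃e^{iθ₃}=r₄ω₄e^{iθ₄}.
Eliminating the other unknown: ω₃ = r₂ω₂ sin(θ₄−θ₂) / [r₃ sin(θ₃−θ₄)].
Numerator sine = +0.93849; denominator sine = +0.94322.
Result = 0.0508·4.587·(+0.93849) / (0.0847·(+0.94322)) = +2.7372 rad/s; magnitude 2.7372 rad/s.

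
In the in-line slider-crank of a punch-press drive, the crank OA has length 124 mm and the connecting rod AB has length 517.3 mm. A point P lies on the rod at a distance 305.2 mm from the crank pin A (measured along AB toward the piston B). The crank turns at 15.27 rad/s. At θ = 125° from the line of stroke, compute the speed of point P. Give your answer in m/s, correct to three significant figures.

1.49

ω = 15.27 rad/s.  Crank-pin speed |V_A| = rω = 1.8935 m/s, perpendicular to OA.
Rod angle: sinφ = −(r/L) sinθ ⇒ φ = -11.324°; ω_rod = −rω cosθ/√(L²−r²sin²θ) = +2.1412 rad/s.
V_P = V_A + ω_rod × AP, with AP = 0.3052 m along the rod.
Components: V_Px = −rω sinθ − a·ω_rod·sinφ = -1.4227 m/s;  V_Py = rω cosθ + a·ω_rod·cosφ = -0.4453 m/s.
|V_P| = √(V_Px² + V_Py²) = 1.4908 m/s.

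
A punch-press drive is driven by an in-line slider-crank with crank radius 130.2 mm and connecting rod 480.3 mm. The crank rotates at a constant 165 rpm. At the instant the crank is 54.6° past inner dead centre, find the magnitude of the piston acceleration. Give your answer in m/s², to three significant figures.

ω = 2π·165/60 = 17.28 rad/s
x(θ) = r cosθ + √(L² − r² sin²θ); with ω constant, a = ω²·d²x/dθ².
d²x/dθ² = −r cosθ − r²(cos2θ)/√u − r⁴ sin²2θ/(4u^{3/2}),  u = L² − r² sin²θ = 0.219425 m².
Substituting r = 0.1302 m, L = 0.4803 m, θ = 54.6°: d²x/dθ² = -0.064144 m.
a = ω²·d²x/dθ² = (17.28)²·(-0.064144) = -19.151 m/s²;  |a| = 19.151 m/s².

19.2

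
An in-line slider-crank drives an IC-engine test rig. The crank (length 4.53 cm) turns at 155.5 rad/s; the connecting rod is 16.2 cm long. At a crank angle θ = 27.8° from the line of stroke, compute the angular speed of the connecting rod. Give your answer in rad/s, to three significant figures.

38.8

ω = 155.5 rad/s
The rod makes angle φ with the slider axis where L sinφ = r sinθ; differentiating, L cosφ·φ̇ = r ω cosθ.
L cosφ = √(L² − r² sin²θ) = 0.16062 m.
|ω_rod| = r ω |cosθ| / √(L² − r² sin²θ) = 0.0453·155.5·0.88458/0.16062 = 38.795 rad/s.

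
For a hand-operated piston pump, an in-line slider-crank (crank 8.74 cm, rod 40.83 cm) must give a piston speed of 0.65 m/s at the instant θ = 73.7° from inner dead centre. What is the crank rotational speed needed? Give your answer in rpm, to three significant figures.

69.7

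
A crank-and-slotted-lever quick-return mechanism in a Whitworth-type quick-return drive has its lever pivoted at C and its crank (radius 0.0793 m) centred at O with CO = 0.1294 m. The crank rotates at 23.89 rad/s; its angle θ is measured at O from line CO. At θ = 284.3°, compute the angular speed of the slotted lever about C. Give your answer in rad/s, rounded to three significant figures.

7.50

ω = 23.89 rad/s
Crank pin A relative to C: A = (d + r cosθ, r sinθ); lever angle φ = atan2(r sinθ, d + r cosθ).
Differentiating tanφ: φ̇ = rω(d cosθ + r)/(d² + r² + 2dr cosθ).
d² + r² + 2dr cosθ = |CA|² = 0.028102 m²;  d cosθ + r = +0.11126 m.
|ω_lever| = |0.0793·23.89·+0.11126| / 0.028102 = 7.5006 rad/s.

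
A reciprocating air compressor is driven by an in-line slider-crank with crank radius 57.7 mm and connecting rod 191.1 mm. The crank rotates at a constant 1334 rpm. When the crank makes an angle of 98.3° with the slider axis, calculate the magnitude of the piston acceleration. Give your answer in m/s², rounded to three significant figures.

503

ω = 2π·1334/60 = 139.7 rad/s
x(θ) = r cosθ + √(L² − r² sin²θ); with ω constant, a = ω²·d²x/dθ².
d²x/dθ² = −r cosθ − r²(cos2θ)/√u − r⁴ sin²2θ/(4u^{3/2}),  u = L² − r² sin²θ = 0.0332593 m².
Substituting r = 0.0577 m, L = 0.1911 m, θ = 98.3°: d²x/dθ² = +0.025787 m.
a = ω²·d²x/dθ² = (139.7)²·(+0.025787) = +503.23 m/s²;  |a| = 503.23 m/s².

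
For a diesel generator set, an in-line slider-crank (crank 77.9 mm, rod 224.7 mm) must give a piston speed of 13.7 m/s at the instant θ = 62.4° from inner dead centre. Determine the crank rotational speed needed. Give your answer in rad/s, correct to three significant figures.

170

For an in-line slider-crank, |v_piston| = rω|sinθ|·[1 + r cosθ/√(L² − r² sin²θ)].
With r = 0.0779 m, L = 0.2247 m, θ = 62.4°: the bracketed kinematic factor |dx/dθ| = 0.080687 m.
ω = v/|dx/dθ| = 13.7/0.080687 = 169.79 rad/s.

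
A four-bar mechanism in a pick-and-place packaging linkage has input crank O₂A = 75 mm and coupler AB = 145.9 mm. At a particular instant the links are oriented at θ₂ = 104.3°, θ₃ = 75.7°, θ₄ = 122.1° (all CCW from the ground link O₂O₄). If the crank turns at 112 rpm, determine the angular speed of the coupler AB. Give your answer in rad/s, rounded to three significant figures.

ω₂ = 11.73 rad/s (from 112 rpm).
Differentiating the loop-closure r₂e^{iθ₂}+r₃e^{iθ₃}=r₁+r₄e^{iθ₄} gives r₂ω₂e^{iθ₂}+r₃ω₃e^{iθ₃}=r₄ω₄e^{iθ₄}.
Eliminating the other unknown: ω₃ = r₂ω₂ sin(θ₄−θ₂) / [r₃ sin(θ₃−θ₄)].
Numerator sine = +0.30570; denominator sine = -0.72417.
Result = 0.075·11.73·(+0.30570) / (0.1459·(-0.72417)) = -2.5451 rad/s; magnitude 2.5451 rad/s.

2.55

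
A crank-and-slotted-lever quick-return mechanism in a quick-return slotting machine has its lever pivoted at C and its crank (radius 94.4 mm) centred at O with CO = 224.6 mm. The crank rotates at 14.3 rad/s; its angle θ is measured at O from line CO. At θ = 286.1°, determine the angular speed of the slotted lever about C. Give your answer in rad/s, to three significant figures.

ω = 14.3 rad/s
Crank pin A relative to C: A = (d + r cosθ, r sinθ); lever angle φ = atan2(r sinθ, d + r cosθ).
Differentiating tanφ: φ̇ = rω(d cosθ + r)/(d² + r² + 2dr cosθ).
d² + r² + 2dr cosθ = |CA|² = 0.0711159 m²;  d cosθ + r = +0.15668 m.
|ω_lever| = |0.0944·14.3·+0.15668| / 0.0711159 = 2.9742 rad/s.

2.97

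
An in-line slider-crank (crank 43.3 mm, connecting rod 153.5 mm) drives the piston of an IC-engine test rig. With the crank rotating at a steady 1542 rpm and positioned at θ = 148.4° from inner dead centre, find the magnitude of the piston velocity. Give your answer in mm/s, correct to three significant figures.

2770

ω = 2π·1542/60 = 161.5 rad/s
For an in-line slider-crank, x = r cosθ + √(L² − r² sin²θ), so v = −rω sinθ·[1 + r cosθ/√(L² − r² sin²θ)].
With r = 0.0433 m, L = 0.1535 m, θ = 148.4°: √(L² − r² sin²θ) = 0.15181 m.
v = −0.0433·161.5·0.52399·[1 + 0.0433·-0.85173/0.15181] = -2.7737 m/s.
|v| = 2.7737 m/s = 2773.7 mm/s.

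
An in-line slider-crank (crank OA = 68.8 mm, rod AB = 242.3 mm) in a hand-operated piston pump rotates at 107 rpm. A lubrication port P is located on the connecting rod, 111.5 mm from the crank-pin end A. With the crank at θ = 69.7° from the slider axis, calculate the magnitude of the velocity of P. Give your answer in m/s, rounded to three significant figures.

ω = 11.21 rad/s.  Crank-pin speed |V_A| = rω = 0.7709 m/s, perpendicular to OA.
Rod angle: sinφ = −(r/L) sinθ ⇒ φ = -15.445°; ω_rod = −rω cosθ/√(L²−r²sin²θ) = -1.1452 rad/s.
V_P = V_A + ω_rod × AP, with AP = 0.1115 m along the rod.
Components: V_Px = −rω sinθ − a·ω_rod·sinφ = -0.75703 m/s;  V_Py = rω cosθ + a·ω_rod·cosφ = +0.14438 m/s.
|V_P| = √(V_Px² + V_Py²) = 0.77067 m/s.

0.771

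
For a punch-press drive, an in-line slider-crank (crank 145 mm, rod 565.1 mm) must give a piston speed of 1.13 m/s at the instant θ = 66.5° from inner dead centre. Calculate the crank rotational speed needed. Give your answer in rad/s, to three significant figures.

7.69

For an in-line slider-crank, |v_piston| = rω|sinθ|·[1 + r cosθ/√(L² − r² sin²θ)].
With r = 0.145 m, L = 0.5651 m, θ = 66.5°: the bracketed kinematic factor |dx/dθ| = 0.14697 m.
ω = v/|dx/dθ| = 1.13/0.14697 = 7.6885 rad/s.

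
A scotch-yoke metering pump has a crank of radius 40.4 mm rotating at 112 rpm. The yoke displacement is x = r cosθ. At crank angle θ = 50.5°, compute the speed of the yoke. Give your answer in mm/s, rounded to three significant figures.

366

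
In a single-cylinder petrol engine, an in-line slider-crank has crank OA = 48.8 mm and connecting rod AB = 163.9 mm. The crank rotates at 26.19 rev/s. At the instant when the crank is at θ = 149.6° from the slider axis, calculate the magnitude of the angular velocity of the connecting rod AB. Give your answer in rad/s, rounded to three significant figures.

ω = 164.6 rad/s (converted from 26.19 rev/s).
The rod makes angle φ with the slider axis where L sinφ = r sinθ; differentiating, L cosφ·φ̇ = r ω cosθ.
L cosφ = √(L² − r² sin²θ) = 0.16203 m.
|ω_rod| = r ω |cosθ| / √(L² − r² sin²θ) = 0.0488·164.6·0.86251/0.16203 = 42.747 rad/s.

42.7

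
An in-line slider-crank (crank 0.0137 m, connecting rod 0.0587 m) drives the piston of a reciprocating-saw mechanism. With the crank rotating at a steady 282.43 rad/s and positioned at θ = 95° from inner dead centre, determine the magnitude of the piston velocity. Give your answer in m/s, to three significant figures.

3.77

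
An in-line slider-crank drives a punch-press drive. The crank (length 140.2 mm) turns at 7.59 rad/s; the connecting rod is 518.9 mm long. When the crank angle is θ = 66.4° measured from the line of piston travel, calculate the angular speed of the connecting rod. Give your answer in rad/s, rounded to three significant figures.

0.847

ω = 7.59 rad/s
The rod makes angle φ with the slider axis where L sinφ = r sinθ; differentiating, L cosφ·φ̇ = r ω cosθ.
L cosφ = √(L² − r² sin²θ) = 0.50274 m.
|ω_rod| = r ω |cosθ| / √(L² − r² sin²θ) = 0.1402·7.59·0.40035/0.50274 = 0.84739 rad/s.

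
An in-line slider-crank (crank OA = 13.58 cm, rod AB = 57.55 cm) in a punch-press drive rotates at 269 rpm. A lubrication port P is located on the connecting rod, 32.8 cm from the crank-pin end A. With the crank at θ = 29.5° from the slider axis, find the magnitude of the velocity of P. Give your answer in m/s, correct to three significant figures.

2.55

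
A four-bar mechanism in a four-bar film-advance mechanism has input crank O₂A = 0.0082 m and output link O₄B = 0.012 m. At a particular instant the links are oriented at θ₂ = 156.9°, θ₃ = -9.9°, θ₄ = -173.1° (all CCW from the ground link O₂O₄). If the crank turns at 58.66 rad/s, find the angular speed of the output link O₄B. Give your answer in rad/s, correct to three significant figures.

31.7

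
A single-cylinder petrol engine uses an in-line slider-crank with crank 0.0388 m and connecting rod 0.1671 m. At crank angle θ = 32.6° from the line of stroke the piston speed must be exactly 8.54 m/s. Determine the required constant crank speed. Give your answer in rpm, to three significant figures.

For an in-line slider-crank, |v_piston| = rω|sinθ|·[1 + r cosθ/√(L² − r² sin²θ)].
With r = 0.0388 m, L = 0.1671 m, θ = 32.6°: the bracketed kinematic factor |dx/dθ| = 0.025026 m.
ω = v/|dx/dθ| = 8.54/0.025026 = 341.25 rad/s.
N = 60ω/(2π) = 3258.7 rpm.

3260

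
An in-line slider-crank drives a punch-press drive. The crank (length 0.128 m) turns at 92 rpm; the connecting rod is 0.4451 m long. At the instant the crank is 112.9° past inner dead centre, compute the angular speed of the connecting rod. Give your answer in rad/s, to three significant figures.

1.12

ω = 9.634 rad/s (converted from 92 rpm).
The rod makes angle φ with the slider axis where L sinφ = r sinθ; differentiating, L cosφ·φ̇ = r ω cosθ.
L cosφ = √(L² − r² sin²θ) = 0.4292 m.
|ω_rod| = r ω |cosθ| / √(L² − r² sin²θ) = 0.128·9.634·0.38912/0.4292 = 1.118 rad/s.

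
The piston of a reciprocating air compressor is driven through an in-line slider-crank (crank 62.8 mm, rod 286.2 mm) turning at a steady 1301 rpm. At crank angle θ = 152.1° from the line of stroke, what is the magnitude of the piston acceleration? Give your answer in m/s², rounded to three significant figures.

ω = 2π·1301/60 = 136.2 rad/s
x(θ) = r cosθ + √(L² − r² sin²θ); with ω constant, a = ω²·d²x/dθ².
d²x/dθ² = −r cosθ − r²(cos2θ)/√u − r⁴ sin²2θ/(4u^{3/2}),  u = L² − r² sin²θ = 0.0810469 m².
Substituting r = 0.0628 m, L = 0.2862 m, θ = 152.1°: d²x/dθ² = +0.047599 m.
a = ω²·d²x/dθ² = (136.2)²·(+0.047599) = +883.5 m/s²;  |a| = 883.5 m/s².

883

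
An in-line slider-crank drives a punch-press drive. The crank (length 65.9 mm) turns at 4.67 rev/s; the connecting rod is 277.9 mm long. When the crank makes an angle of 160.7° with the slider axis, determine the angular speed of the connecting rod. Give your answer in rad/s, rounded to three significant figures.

ω = 29.34 rad/s (converted from 4.67 rev/s).
The rod makes angle φ with the slider axis where L sinφ = r sinθ; differentiating, L cosφ·φ̇ = r ω cosθ.
L cosφ = √(L² − r² sin²θ) = 0.27705 m.
|ω_rod| = r ω |cosθ| / √(L² − r² sin²θ) = 0.0659·29.34·0.94380/0.27705 = 6.5874 rad/s.

6.59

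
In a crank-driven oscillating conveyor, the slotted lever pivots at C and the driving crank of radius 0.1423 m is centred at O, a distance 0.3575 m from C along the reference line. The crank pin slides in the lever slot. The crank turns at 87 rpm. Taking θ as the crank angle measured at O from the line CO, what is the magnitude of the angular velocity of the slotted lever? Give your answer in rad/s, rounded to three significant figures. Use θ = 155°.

4.22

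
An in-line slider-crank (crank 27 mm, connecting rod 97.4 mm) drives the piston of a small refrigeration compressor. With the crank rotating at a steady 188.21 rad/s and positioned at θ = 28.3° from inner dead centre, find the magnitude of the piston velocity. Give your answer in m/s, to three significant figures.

3.00

ω = 188.2 rad/s
For an in-line slider-crank, x = r cosθ + √(L² − r² sin²θ), so v = −rω sinθ·[1 + r cosθ/√(L² − r² sin²θ)].
With r = 0.027 m, L = 0.0974 m, θ = 28.3°: √(L² − r² sin²θ) = 0.096555 m.
v = −0.027·188.2·0.47409·[1 + 0.027·0.88048/0.096555] = -3.0023 m/s.
|v| = 3.0023 m/s.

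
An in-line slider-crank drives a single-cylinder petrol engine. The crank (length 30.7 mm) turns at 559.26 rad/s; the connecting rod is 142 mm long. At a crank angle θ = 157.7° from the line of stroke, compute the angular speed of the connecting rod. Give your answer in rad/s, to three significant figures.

ω = 559.3 rad/s
The rod makes angle φ with the slider axis where L sinφ = r sinθ; differentiating, L cosφ·φ̇ = r ω cosθ.
L cosφ = √(L² − r² sin²θ) = 0.14152 m.
|ω_rod| = r ω |cosθ| / √(L² − r² sin²θ) = 0.0307·559.3·0.92521/0.14152 = 112.25 rad/s.

112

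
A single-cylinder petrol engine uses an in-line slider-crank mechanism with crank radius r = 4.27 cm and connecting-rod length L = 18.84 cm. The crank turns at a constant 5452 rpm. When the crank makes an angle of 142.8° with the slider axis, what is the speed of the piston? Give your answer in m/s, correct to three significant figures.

ω = 2π·5452/60 = 570.9 rad/s
For an in-line slider-crank, x = r cosθ + √(L² − r² sin²θ), so v = −rω sinθ·[1 + r cosθ/√(L² − r² sin²θ)].
With r = 0.0427 m, L = 0.1884 m, θ = 142.8°: √(L² − r² sin²θ) = 0.18662 m.
v = −0.0427·570.9·0.60460·[1 + 0.0427·-0.79653/0.18662] = -12.053 m/s.
|v| = 12.053 m/s.

12.1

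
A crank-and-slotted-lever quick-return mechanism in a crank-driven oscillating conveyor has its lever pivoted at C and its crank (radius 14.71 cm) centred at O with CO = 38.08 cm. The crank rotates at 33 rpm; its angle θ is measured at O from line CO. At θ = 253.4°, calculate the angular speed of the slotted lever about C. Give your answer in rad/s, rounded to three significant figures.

ω = 3.456 rad/s (from 33 rpm).
Crank pin A relative to C: A = (d + r cosθ, r sinθ); lever angle φ = atan2(r sinθ, d + r cosθ).
Differentiating tanφ: φ̇ = rω(d cosθ + r)/(d² + r² + 2dr cosθ).
d² + r² + 2dr cosθ = |CA|² = 0.134641 m²;  d cosθ + r = +0.03831 m.
|ω_lever| = |0.1471·3.456·+0.03831| / 0.134641 = 0.14464 rad/s.

0.145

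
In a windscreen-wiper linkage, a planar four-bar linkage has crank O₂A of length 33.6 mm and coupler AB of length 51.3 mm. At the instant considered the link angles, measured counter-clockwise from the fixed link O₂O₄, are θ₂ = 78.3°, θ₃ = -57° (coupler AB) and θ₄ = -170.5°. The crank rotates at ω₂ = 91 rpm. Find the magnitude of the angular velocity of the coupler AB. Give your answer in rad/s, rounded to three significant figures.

6.35

ω₂ = 9.529 rad/s (from 91 rpm).
Differentiating the loop-closure r₂e^{iθ₂}+r₃e^{iθ₃}=r₁+r₄e^{iθ₄} gives r₂ω₂e^{iθ₂}+r₃ω₃e^{iθ₃}=r₄ω₄e^{iθ₄}.
Eliminating the other unknown: ω₃ = r₂ω₂ sin(θ₄−θ₂) / [r₃ sin(θ₃−θ₄)].
Numerator sine = +0.93232; denominator sine = +0.91706.
Result = 0.0336·9.529·(+0.93232) / (0.0513·(+0.91706)) = +6.3454 rad/s; magnitude 6.3454 rad/s.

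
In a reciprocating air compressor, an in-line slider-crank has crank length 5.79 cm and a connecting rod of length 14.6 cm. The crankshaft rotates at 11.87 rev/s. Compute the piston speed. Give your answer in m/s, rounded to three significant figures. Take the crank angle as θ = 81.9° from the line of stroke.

ω = 2π·11.9 = 74.58 rad/s
For an in-line slider-crank, x = r cosθ + √(L² − r² sin²θ), so v = −rω sinθ·[1 + r cosθ/√(L² − r² sin²θ)].
With r = 0.0579 m, L = 0.146 m, θ = 81.9°: √(L² − r² sin²θ) = 0.13428 m.
v = −0.0579·74.58·0.99002·[1 + 0.0579·0.14090/0.13428] = -4.5349 m/s.
|v| = 4.5349 m/s.

4.53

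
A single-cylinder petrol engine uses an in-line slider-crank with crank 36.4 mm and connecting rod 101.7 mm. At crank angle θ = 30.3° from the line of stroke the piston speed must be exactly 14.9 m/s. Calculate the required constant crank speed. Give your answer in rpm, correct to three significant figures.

5900

For an in-line slider-crank, |v_piston| = rω|sinθ|·[1 + r cosθ/√(L² − r² sin²θ)].
With r = 0.0364 m, L = 0.1017 m, θ = 30.3°: the bracketed kinematic factor |dx/dθ| = 0.024135 m.
ω = v/|dx/dθ| = 14.9/0.024135 = 617.37 rad/s.
N = 60ω/(2π) = 5895.4 rpm.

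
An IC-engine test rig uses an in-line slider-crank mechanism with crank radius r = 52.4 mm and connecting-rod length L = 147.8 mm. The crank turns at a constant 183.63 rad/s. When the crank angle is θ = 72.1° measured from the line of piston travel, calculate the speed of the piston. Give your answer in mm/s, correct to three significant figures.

10200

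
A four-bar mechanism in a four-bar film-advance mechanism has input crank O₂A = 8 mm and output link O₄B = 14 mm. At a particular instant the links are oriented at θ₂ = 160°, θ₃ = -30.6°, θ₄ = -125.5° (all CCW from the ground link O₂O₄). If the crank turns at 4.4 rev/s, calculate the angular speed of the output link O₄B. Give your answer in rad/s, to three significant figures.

2.92

ω₂ = 27.65 rad/s (from 4.4 rev/s).
Differentiating the loop-closure r₂e^{iθ₂}+r₃e^{iθ₃}=r₁+r₄e^{iθ₄} gives r₂ω₂e^{iθ₂}+r₃ω₃e^{iθ₃}=r₄ω₄e^{iθ₄}.
Eliminating the other unknown: ω₄ = r₂ω₂ sin(θ₂−θ₃) / [r₄ sin(θ₄−θ₃)].
Numerator sine = -0.18395; denominator sine = -0.99635.
Result = 0.008·27.65·(-0.18395) / (0.014·(-0.99635)) = +2.9167 rad/s; magnitude 2.9167 rad/s.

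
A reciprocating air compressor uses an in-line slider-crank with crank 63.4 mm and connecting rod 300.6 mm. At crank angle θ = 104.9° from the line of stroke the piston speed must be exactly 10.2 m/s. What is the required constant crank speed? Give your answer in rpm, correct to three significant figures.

1680

For an in-line slider-crank, |v_piston| = rω|sinθ|·[1 + r cosθ/√(L² − r² sin²θ)].
With r = 0.0634 m, L = 0.3006 m, θ = 104.9°: the bracketed kinematic factor |dx/dθ| = 0.057874 m.
ω = v/|dx/dθ| = 10.2/0.057874 = 176.24 rad/s.
N = 60ω/(2π) = 1683 rpm.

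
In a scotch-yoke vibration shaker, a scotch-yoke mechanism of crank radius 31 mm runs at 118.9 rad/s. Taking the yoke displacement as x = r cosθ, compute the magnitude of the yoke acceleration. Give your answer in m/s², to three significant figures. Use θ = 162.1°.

417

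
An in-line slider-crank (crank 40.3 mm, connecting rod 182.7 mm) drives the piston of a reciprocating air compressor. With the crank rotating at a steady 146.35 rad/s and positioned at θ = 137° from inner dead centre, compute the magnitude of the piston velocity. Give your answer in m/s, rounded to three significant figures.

3.37

ω = 146.3 rad/s
For an in-line slider-crank, x = r cosθ + √(L² − r² sin²θ), so v = −rω sinθ·[1 + r cosθ/√(L² − r² sin²θ)].
With r = 0.0403 m, L = 0.1827 m, θ = 137°: √(L² − r² sin²θ) = 0.18062 m.
v = −0.0403·146.3·0.68200·[1 + 0.0403·-0.73135/0.18062] = -3.366 m/s.
|v| = 3.366 m/s.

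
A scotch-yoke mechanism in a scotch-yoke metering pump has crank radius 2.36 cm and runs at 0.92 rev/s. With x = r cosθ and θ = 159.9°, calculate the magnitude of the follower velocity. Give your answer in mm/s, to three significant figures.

46.9

ω = 5.781 rad/s (from 0.92 rev/s).
x = r cosθ ⇒ ẋ = −rω sinθ.
|v| = rω|sinθ| = 0.0236·5.781·|sin 159.9°| = 0.046882 m/s = 46.882 mm/s.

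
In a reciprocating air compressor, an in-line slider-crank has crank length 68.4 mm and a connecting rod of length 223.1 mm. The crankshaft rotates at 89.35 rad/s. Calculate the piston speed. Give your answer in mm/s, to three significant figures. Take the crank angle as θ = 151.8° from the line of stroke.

ω = 89.35 rad/s
For an in-line slider-crank, x = r cosθ + √(L² − r² sin²θ), so v = −rω sinθ·[1 + r cosθ/√(L² − r² sin²θ)].
With r = 0.0684 m, L = 0.2231 m, θ = 151.8°: √(L² − r² sin²θ) = 0.22075 m.
v = −0.0684·89.35·0.47255·[1 + 0.0684·-0.88130/0.22075] = -2.0994 m/s.
|v| = 2.0994 m/s = 2099.4 mm/s.

2100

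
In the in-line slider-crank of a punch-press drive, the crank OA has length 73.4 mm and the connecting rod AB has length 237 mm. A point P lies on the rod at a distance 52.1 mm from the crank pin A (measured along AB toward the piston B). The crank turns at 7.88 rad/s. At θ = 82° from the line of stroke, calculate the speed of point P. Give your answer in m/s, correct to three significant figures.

ω = 7.88 rad/s.  Crank-pin speed |V_A| = rω = 0.57839 m/s, perpendicular to OA.
Rod angle: sinφ = −(r/L) sinθ ⇒ φ = -17.860°; ω_rod = −rω cosθ/√(L²−r²sin²θ) = -0.35684 rad/s.
V_P = V_A + ω_rod × AP, with AP = 0.0521 m along the rod.
Components: V_Px = −rω sinθ − a·ω_rod·sinφ = -0.57847 m/s;  V_Py = rω cosθ + a·ω_rod·cosφ = +0.062801 m/s.
|V_P| = √(V_Px² + V_Py²) = 0.58186 m/s.

0.582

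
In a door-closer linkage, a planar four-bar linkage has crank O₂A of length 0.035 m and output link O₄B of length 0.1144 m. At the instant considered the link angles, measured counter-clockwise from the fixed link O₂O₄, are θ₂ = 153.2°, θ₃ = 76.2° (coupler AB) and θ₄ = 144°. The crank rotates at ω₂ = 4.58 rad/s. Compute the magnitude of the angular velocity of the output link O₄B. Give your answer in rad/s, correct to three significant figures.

1.47

ω₂ = 4.58 rad/s
Differentiating the loop-closure r₂e^{iθ₂}+r₃e^{iθ₃}=r₁+r₄e^{iθ₄} gives r₂ω₂e^{iθ₂}+r₃ω₃e^{iθ₃}=r₄ω₄e^{iθ₄}.
Eliminating the other unknown: ω₄ = r₂ω₂ sin(θ₂−θ₃) / [r₄ sin(θ₄−θ₃)].
Numerator sine = +0.97437; denominator sine = +0.92587.
Result = 0.035·4.58·(+0.97437) / (0.1144·(+0.92587)) = +1.4746 rad/s; magnitude 1.4746 rad/s.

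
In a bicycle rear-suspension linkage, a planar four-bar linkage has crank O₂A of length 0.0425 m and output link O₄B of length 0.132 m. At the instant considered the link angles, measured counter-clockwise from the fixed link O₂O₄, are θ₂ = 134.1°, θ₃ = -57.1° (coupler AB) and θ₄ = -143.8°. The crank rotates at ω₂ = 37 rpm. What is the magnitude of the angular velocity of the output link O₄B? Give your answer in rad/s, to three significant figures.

ω₂ = 3.875 rad/s (from 37 rpm).
Differentiating the loop-closure r₂e^{iθ₂}+r₃e^{iθ₃}=r₁+r₄e^{iθ₄} gives r₂ω₂e^{iθ₂}+r₃ω₃e^{iθ₃}=r₄ω₄e^{iθ₄}.
Eliminating the other unknown: ω₄ = r₂ω₂ sin(θ₂−θ₃) / [r₄ sin(θ₄−θ₃)].
Numerator sine = -0.19423; denominator sine = -0.99834.
Result = 0.0425·3.875·(-0.19423) / (0.132·(-0.99834)) = +0.24271 rad/s; magnitude 0.24271 rad/s.

0.243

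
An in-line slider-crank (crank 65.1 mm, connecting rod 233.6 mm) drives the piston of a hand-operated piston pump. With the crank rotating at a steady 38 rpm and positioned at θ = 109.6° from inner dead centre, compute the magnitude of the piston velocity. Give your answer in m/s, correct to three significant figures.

ω = 2π·38/60 = 3.979 rad/s
For an in-line slider-crank, x = r cosθ + √(L² − r² sin²θ), so v = −rω sinθ·[1 + r cosθ/√(L² − r² sin²θ)].
With r = 0.0651 m, L = 0.2336 m, θ = 109.6°: √(L² − r² sin²θ) = 0.22541 m.
v = −0.0651·3.979·0.94206·[1 + 0.0651·-0.33545/0.22541] = -0.2204 m/s.
|v| = 0.2204 m/s.

0.220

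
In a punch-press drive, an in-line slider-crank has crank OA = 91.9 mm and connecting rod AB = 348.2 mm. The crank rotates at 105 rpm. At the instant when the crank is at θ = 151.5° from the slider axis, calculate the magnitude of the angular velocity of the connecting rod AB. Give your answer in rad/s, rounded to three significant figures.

2.57

ω = 11 rad/s (converted from 105 rpm).
The rod makes angle φ with the slider axis where L sinφ = r sinθ; differentiating, L cosφ·φ̇ = r ω cosθ.
L cosφ = √(L² − r² sin²θ) = 0.34543 m.
|ω_rod| = r ω |cosθ| / √(L² − r² sin²θ) = 0.0919·11·0.87882/0.34543 = 2.5708 rad/s.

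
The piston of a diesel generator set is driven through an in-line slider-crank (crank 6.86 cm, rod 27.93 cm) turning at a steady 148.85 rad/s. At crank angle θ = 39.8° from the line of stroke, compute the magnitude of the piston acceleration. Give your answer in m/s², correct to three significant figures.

1240

ω = 148.8 rad/s
x(θ) = r cosθ + √(L² − r² sin²θ); with ω constant, a = ω²·d²x/dθ².
d²x/dθ² = −r cosθ − r²(cos2θ)/√u − r⁴ sin²2θ/(4u^{3/2}),  u = L² − r² sin²θ = 0.0760803 m².
Substituting r = 0.0686 m, L = 0.2793 m, θ = 39.8°: d²x/dθ² = -0.056039 m.
a = ω²·d²x/dθ² = (148.8)²·(-0.056039) = -1241.6 m/s²;  |a| = 1241.6 m/s².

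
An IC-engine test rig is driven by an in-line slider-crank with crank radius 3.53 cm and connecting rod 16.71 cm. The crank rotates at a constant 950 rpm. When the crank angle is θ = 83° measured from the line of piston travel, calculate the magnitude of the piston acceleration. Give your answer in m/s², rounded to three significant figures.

30.6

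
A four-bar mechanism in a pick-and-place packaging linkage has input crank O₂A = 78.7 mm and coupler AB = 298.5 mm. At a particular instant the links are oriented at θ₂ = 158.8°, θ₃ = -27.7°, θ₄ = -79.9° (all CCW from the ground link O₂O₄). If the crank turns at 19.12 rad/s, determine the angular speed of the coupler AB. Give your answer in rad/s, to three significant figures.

5.45

ω₂ = 19.12 rad/s
Differentiating the loop-closure r₂e^{iθ₂}+r₃e^{iθ₃}=r₁+r₄e^{iθ₄} gives r₂ω₂e^{iθ₂}+r₃ω₃e^{iθ₃}=r₄ω₄e^{iθ₄}.
Eliminating the other unknown: ω₃ = r₂ω₂ sin(θ₄−θ₂) / [r₃ sin(θ₃−θ₄)].
Numerator sine = +0.85446; denominator sine = +0.79016.
Result = 0.0787·19.12·(+0.85446) / (0.2985·(+0.79016)) = +5.4513 rad/s; magnitude 5.4513 rad/s.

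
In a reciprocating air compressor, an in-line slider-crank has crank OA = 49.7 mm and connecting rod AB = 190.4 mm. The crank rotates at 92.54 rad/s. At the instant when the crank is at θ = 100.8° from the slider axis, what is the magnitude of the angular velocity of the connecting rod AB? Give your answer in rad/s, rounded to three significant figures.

4.68

ω = 92.54 rad/s
The rod makes angle φ with the slider axis where L sinφ = r sinθ; differentiating, L cosφ·φ̇ = r ω cosθ.
L cosφ = √(L² − r² sin²θ) = 0.18403 m.
|ω_rod| = r ω |cosθ| / √(L² − r² sin²θ) = 0.0497·92.54·0.18738/0.18403 = 4.6829 rad/s.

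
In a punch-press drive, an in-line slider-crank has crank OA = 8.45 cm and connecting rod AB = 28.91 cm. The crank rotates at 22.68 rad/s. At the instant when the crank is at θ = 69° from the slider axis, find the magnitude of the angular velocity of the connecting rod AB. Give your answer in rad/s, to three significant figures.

ω = 22.68 rad/s
The rod makes angle φ with the slider axis where L sinφ = r sinθ; differentiating, L cosφ·φ̇ = r ω cosθ.
L cosφ = √(L² − r² sin²θ) = 0.27813 m.
|ω_rod| = r ω |cosθ| / √(L² − r² sin²θ) = 0.0845·22.68·0.35837/0.27813 = 2.4694 rad/s.

2.47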